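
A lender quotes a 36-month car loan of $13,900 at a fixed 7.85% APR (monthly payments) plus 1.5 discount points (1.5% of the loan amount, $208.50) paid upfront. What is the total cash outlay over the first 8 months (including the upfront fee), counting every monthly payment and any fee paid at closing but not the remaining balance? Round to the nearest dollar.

At 7.85% the monthly rate is 0.0065417, so the payment is 13,900 × 0.0065417 / (1 − 1.0065417^−36) = $434.61.
Total outlay = 8 × $434.61 + $208.50 = $3,685.38.

$3,685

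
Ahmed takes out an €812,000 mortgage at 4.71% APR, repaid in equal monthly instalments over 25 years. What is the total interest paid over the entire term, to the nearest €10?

€571,210

At 4.71% the monthly rate is 0.0039250, so the payment is 812,000 × 0.0039250 / (1 − 1.0039250^−300) = €4,610.69.
Total paid = 300 × €4,610.69 = €1,383,207.00; interest = €1,383,207.00 − €812,000 = €571,207.00.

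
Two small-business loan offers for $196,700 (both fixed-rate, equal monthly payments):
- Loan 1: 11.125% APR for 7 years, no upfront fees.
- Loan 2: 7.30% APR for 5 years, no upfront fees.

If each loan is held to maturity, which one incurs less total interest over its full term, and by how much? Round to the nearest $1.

Loan 1: monthly rate = 11.125%/12 = 0.0092708; payment = 196,700 × 0.0092708 / (1 − (1+0.0092708)^−84) = $3,380.93.
Total interest on Loan 1 = 84 × $3,380.93 − $196,700 = $87,298.12.
Loan 2: at 7.30% the monthly rate is 0.0060833, so the payment is 196,700 × 0.0060833 / (1 − 1.0060833^−60) = $3,922.80.
Total interest on Loan 2 = 60 × $3,922.80 − $196,700 = $38,668.00.
Loan 2 is lower by $48,630.12.

Loan 2 by $48,630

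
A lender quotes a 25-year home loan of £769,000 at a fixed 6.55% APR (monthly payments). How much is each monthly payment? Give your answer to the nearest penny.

Monthly rate = 6.55%/12 = 0.0054583; payment = 769,000 × 0.0054583 / (1 − (1+0.0054583)^−300) = £5,216.39.

£5,216.39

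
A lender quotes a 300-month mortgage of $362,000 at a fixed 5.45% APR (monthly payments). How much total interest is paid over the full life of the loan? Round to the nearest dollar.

$301,660

Monthly rate = 5.45%/12 = 0.0045417; payment = 362,000 × 0.0045417 / (1 − (1+0.0045417)^−300) = $2,212.20.
Total paid = 300 × $2,212.20 = $663,660.00; interest = $663,660.00 − $362,000 = $301,660.00.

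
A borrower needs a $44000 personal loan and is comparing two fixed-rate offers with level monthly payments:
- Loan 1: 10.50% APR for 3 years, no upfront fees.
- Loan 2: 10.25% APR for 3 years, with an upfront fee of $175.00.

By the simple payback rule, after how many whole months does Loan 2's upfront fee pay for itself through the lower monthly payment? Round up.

Loan 1: monthly rate = 10.5%/12 = 0.0087500; payment = 44,000 × 0.0087500 / (1 − (1+0.0087500)^−36) = $1,430.11.
Loan 2: at 10.25% the monthly rate is 0.0085417, so the payment is 44,000 × 0.0085417 / (1 − 1.0085417^−36) = $1,424.93.
Monthly savings = $1,430.11 − $1,424.93 = $5.18.
Break-even = $175.00 / $5.18 = 33.78 → 34 months.

34 months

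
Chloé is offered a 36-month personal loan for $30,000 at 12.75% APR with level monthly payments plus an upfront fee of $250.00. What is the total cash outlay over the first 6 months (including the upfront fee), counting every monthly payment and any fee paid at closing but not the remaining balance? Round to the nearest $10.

At 12.75% the monthly rate is 0.0106250, so the payment is 30,000 × 0.0106250 / (1 − 1.0106250^−36) = $1,007.21.
Total outlay = 6 × $1,007.21 + $250.00 = $6,293.26.

$6,290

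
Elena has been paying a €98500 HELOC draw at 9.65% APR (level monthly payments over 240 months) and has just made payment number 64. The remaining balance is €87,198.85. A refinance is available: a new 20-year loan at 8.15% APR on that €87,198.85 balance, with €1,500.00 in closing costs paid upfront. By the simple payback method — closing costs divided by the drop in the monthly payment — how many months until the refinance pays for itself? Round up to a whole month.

8 months

Current payment = 98,500 × 9.65%/12 / (1 − (1+0.0080417)^−240) = €927.82.
Refinanced payment = 87,198.85 × 0.0067917 / (1 − (1+0.0067917)^−240) = €737.53.
Monthly savings = €927.82 − €737.53 = €190.29.
Break-even = €1,500.00 / €190.29 = 7.88 → 8 months.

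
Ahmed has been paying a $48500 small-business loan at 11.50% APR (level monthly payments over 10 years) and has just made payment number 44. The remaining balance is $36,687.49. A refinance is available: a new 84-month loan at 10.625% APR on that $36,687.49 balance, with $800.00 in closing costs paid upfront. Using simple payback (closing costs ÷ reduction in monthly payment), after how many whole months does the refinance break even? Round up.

Current payment = 48,500 × 11.5%/12 / (1 − (1+0.0095833)^−120) = $681.89.
Refinanced payment = 36,687.49 × 0.0088542 / (1 − (1+0.0088542)^−84) = $620.97.
Monthly savings = $681.89 − $620.97 = $60.92.
Break-even = $800.00 / $60.92 = 13.13 → 14 months.

14 months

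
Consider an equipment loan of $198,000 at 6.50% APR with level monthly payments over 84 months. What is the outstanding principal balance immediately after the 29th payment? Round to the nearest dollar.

$139,522

With monthly rate i = 6.5%/12 = 0.0054167, the balance after k of n payments is P · [(1+i)^n − (1+i)^k] / [(1+i)^n − 1].
(1+0.0054167)^84 = 1.57423925 and (1+0.0054167)^29 = 1.16959722, so the balance is 198,000 × (1.57423925 − 1.16959722) / (1.57423925 − 1) = $139,522.20.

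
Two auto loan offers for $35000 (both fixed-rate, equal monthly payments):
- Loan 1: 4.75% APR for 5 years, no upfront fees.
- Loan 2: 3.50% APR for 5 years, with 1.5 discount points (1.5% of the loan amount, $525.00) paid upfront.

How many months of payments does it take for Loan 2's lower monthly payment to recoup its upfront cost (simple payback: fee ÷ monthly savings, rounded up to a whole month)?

27 months

Loan 1: at 4.75% the monthly rate is 0.0039583, so the payment is 35,000 × 0.0039583 / (1 − 1.0039583^−60) = $656.49.
Loan 2: monthly rate = 3.5%/12 = 0.0029167; payment = 35,000 × 0.0029167 / (1 − (1+0.0029167)^−60) = $636.71.
Monthly savings = $656.49 − $636.71 = $19.78.
Break-even = $525.00 / $19.78 = 26.54 → 27 months.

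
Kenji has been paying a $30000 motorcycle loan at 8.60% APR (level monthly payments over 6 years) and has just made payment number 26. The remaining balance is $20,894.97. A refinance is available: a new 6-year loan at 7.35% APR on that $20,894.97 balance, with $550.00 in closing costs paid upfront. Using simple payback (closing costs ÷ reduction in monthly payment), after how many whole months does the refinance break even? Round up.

4 months

Current payment = 30,000 × 8.6%/12 / (1 − (1+0.0071667)^−72) = $534.83.
Refinanced payment = 20,894.97 × 0.0061250 / (1 − (1+0.0061250)^−72) = $359.76.
Monthly savings = $534.83 − $359.76 = $175.07.
Break-even = $550.00 / $175.07 = 3.14 → 4 months.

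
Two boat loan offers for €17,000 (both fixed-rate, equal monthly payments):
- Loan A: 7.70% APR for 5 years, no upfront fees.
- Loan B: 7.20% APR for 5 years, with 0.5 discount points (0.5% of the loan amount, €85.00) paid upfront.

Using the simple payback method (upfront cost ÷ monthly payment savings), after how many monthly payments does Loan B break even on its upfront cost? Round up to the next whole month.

Loan A: at 7.70% the monthly rate is 0.0064167, so the payment is 17,000 × 0.0064167 / (1 − 1.0064167^−60) = €342.26.
Loan B: monthly rate = 7.2%/12 = 0.0060000; payment = 17,000 × 0.0060000 / (1 − (1+0.0060000)^−60) = €338.23.
Monthly savings = €342.26 − €338.23 = €4.03.
Break-even = €85.00 / €4.03 = 21.09 → 22 months.

22 months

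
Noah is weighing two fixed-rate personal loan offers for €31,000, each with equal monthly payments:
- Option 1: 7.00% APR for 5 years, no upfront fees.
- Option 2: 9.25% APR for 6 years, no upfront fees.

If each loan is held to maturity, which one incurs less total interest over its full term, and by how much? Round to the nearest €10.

Option 1 by €3,680

Option 1: at 7.00% the monthly rate is 0.0058333, so the payment is 31,000 × 0.0058333 / (1 − 1.0058333^−60) = €613.84.
Total interest on Option 1 = 60 × €613.84 − €31,000 = €5,830.40.
Option 2: monthly rate = 9.25%/12 = 0.0077083; payment = 31,000 × 0.0077083 / (1 − (1+0.0077083)^−72) = €562.65.
Total interest on Option 2 = 72 × €562.65 − €31,000 = €9,510.80.
Option 1 is lower by €3,680.40.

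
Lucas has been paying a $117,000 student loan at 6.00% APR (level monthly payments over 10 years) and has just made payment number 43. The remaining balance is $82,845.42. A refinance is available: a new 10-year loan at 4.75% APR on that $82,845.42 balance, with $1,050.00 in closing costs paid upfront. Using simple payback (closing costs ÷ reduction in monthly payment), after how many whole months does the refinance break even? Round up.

3 months

Current payment = 117,000 × 6%/12 / (1 − (1+0.0050000)^−120) = $1,298.94.
Refinanced payment = 82,845.42 × 0.0039583 / (1 − (1+0.0039583)^−120) = $868.62.
Monthly savings = $1,298.94 − $868.62 = $430.32.
Break-even = $1,050.00 / $430.32 = 2.44 → 3 months.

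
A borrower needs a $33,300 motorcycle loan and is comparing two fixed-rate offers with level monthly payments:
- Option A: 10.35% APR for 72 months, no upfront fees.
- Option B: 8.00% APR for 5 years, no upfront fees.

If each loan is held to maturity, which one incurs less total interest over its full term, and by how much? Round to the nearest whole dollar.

Option A: monthly rate = 10.35%/12 = 0.0086250; payment = 33,300 × 0.0086250 / (1 − (1+0.0086250)^−72) = $622.80.
Total interest on Option A = 72 × $622.80 − $33,300 = $11,541.60.
Option B: at 8.00% the monthly rate is 0.0066667, so the payment is 33,300 × 0.0066667 / (1 − 1.0066667^−60) = $675.20.
Total interest on Option B = 60 × $675.20 − $33,300 = $7,212.00.
Option B is lower by $4,329.60.

Option B by $4,330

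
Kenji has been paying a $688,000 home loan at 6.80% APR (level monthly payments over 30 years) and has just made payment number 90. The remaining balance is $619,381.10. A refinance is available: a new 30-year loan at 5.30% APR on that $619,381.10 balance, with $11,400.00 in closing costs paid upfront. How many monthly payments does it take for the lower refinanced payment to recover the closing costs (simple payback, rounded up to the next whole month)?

11 months

Current payment = 688,000 × 6.8%/12 / (1 − (1+0.0056667)^−360) = $4,485.25.
Refinanced payment = 619,381.10 × 0.0044167 / (1 − (1+0.0044167)^−360) = $3,439.45.
Monthly savings = $4,485.25 − $3,439.45 = $1,045.80.
Break-even = $11,400.00 / $1,045.80 = 10.90 → 11 months.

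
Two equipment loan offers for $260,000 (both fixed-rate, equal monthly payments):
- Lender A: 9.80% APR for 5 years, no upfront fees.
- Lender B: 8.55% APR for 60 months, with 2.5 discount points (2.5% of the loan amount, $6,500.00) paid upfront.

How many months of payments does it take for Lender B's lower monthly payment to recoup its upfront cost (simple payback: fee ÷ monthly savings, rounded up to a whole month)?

42 months

Lender A: monthly rate = 9.8%/12 = 0.0081667; payment = 260,000 × 0.0081667 / (1 − (1+0.0081667)^−60) = $5,498.68.
Lender B: at 8.55% the monthly rate is 0.0071250, so the payment is 260,000 × 0.0071250 / (1 − 1.0071250^−60) = $5,340.57.
Monthly savings = $5,498.68 − $5,340.57 = $158.11.
Break-even = $6,500.00 / $158.11 = 41.11 → 42 months.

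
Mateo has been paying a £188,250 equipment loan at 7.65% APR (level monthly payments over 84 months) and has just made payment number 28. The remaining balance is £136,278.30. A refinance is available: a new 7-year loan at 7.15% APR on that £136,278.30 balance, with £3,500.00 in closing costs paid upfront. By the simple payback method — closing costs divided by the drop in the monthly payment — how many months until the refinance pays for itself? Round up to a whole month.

5 months

Current payment = 188,250 × 7.65%/12 / (1 − (1+0.0063750)^−84) = £2,901.39.
Refinanced payment = 136,278.30 × 0.0059583 / (1 − (1+0.0059583)^−84) = £2,066.81.
Monthly savings = £2,901.39 − £2,066.81 = £834.58.
Break-even = £3,500.00 / £834.58 = 4.19 → 5 months.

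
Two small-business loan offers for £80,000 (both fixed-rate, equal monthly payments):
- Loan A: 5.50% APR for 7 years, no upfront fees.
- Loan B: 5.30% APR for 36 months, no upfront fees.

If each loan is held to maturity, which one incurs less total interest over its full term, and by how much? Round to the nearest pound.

Loan B by £9,862

Loan A: monthly rate = 5.5%/12 = 0.0045833; payment = 80,000 × 0.0045833 / (1 − (1+0.0045833)^−84) = £1,149.60.
Total interest on Loan A = 84 × £1,149.60 − £80,000 = £16,566.40.
Loan B: at 5.30% the monthly rate is 0.0044167, so the payment is 80,000 × 0.0044167 / (1 − 1.0044167^−36) = £2,408.46.
Total interest on Loan B = 36 × £2,408.46 − £80,000 = £6,704.56.
Loan B is lower by £9,861.84.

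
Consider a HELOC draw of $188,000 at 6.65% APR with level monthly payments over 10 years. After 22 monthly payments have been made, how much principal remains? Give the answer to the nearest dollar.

With monthly rate i = 6.65%/12 = 0.0055417, the balance after k of n payments is P · [(1+i)^n − (1+i)^k] / [(1+i)^n − 1].
(1+0.0055417)^120 = 1.94092405 and (1+0.0055417)^22 = 1.12927982, so the balance is 188,000 × (1.94092405 − 1.12927982) / (1.94092405 − 1) = $162,169.43.

$162,169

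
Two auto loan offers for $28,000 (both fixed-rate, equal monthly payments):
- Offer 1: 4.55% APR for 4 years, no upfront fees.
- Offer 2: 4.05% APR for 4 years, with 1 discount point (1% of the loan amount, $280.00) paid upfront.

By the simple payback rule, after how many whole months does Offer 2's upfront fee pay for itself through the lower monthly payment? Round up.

Offer 1: at 4.55% the monthly rate is 0.0037917, so the payment is 28,000 × 0.0037917 / (1 − 1.0037917^−48) = $639.13.
Offer 2: at 4.05% the monthly rate is 0.0033750, so the payment is 28,000 × 0.0033750 / (1 − 1.0033750^−48) = $632.84.
Monthly savings = $639.13 − $632.84 = $6.29.
Break-even = $280.00 / $6.29 = 44.52 → 45 months.

45 months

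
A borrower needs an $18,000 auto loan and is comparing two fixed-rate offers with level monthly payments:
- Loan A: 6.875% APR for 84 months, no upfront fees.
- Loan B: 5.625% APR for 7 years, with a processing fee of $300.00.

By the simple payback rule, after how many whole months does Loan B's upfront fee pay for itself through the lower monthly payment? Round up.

28 months

Loan A: monthly rate = 6.875%/12 = 0.0057292; payment = 18,000 × 0.0057292 / (1 − (1+0.0057292)^−84) = $270.57.
Loan B: monthly rate = 5.625%/12 = 0.0046875; payment = 18,000 × 0.0046875 / (1 − (1+0.0046875)^−84) = $259.73.
Monthly savings = $270.57 − $259.73 = $10.84.
Break-even = $300.00 / $10.84 = 27.68 → 28 months.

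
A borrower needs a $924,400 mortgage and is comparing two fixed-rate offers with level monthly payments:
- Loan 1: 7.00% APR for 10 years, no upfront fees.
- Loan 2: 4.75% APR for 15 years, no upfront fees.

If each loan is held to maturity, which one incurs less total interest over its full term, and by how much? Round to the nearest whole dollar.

Loan 1: at 7.00% the monthly rate is 0.0058333, so the payment is 924,400 × 0.0058333 / (1 − 1.0058333^−120) = $10,733.07.
Total interest on Loan 1 = 120 × $10,733.07 − $924,400 = $363,568.40.
Loan 2: at 4.75% the monthly rate is 0.0039583, so the payment is 924,400 × 0.0039583 / (1 − 1.0039583^−180) = $7,190.28.
Total interest on Loan 2 = 180 × $7,190.28 − $924,400 = $369,850.40.
Loan 1 is lower by $6,282.00.

Loan 1 by $6,282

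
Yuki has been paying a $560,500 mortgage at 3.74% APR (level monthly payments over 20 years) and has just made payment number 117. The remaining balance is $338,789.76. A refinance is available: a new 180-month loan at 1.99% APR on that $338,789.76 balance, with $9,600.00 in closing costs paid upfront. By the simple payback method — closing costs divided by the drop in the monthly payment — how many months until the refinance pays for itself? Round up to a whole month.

Current payment = 560,500 × 3.74%/12 / (1 − (1+0.0031167)^−240) = $3,320.22.
Refinanced payment = 338,789.76 × 0.0016583 / (1 − (1+0.0016583)^−180) = $2,178.58.
Monthly savings = $3,320.22 − $2,178.58 = $1,141.64.
Break-even = $9,600.00 / $1,141.64 = 8.41 → 9 months.

9 months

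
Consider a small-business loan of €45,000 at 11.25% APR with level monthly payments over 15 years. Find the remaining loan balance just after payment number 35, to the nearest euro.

€41,017

With monthly rate i = 11.25%/12 = 0.0093750, the balance after k of n payments is P · [(1+i)^n − (1+i)^k] / [(1+i)^n − 1].
(1+0.0093750)^180 = 5.36361902 and (1+0.0093750)^35 = 1.38624196, so the balance is 45,000 × (5.36361902 − 1.38624196) / (5.36361902 − 1) = €41,016.86.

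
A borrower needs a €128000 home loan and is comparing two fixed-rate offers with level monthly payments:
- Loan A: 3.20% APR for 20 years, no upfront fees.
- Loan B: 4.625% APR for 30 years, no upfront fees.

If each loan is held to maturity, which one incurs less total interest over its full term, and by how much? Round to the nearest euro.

Loan A: at 3.20% the monthly rate is 0.0026667, so the payment is 128,000 × 0.0026667 / (1 − 1.0026667^−240) = €722.77.
Total interest on Loan A = 240 × €722.77 − €128,000 = €45,464.80.
Loan B: at 4.625% the monthly rate is 0.0038542, so the payment is 128,000 × 0.0038542 / (1 − 1.0038542^−360) = €658.10.
Total interest on Loan B = 360 × €658.10 − €128,000 = €108,916.00.
Loan A is lower by €63,451.20.

Loan A by €63,451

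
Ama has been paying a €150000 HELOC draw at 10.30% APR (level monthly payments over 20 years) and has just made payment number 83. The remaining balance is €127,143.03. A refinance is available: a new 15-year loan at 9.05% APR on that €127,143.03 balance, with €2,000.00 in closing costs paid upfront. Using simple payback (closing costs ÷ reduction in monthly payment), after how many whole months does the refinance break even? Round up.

11 months

Current payment = 150,000 × 10.3%/12 / (1 − (1+0.0085833)^−240) = €1,477.47.
Refinanced payment = 127,143.03 × 0.0075417 / (1 − (1+0.0075417)^−180) = €1,293.35.
Monthly savings = €1,477.47 − €1,293.35 = €184.12.
Break-even = €2,000.00 / €184.12 = 10.86 → 11 months.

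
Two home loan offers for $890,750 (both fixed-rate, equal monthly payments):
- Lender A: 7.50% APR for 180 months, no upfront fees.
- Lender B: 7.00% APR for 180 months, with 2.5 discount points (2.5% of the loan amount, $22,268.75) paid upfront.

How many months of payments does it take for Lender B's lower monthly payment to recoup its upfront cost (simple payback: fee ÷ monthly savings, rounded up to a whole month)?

89 months

Lender A: at 7.50% the monthly rate is 0.0062500, so the payment is 890,750 × 0.0062500 / (1 − 1.0062500^−180) = $8,257.36.
Lender B: monthly rate = 7%/12 = 0.0058333; payment = 890,750 × 0.0058333 / (1 − (1+0.0058333)^−180) = $8,006.31.
Monthly savings = $8,257.36 − $8,006.31 = $251.05.
Break-even = $22,268.75 / $251.05 = 88.70 → 89 months.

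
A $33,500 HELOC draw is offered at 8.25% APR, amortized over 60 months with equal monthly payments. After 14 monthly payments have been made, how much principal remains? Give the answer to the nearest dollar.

With monthly rate i = 8.25%/12 = 0.0068750, the balance after k of n payments is P · [(1+i)^n − (1+i)^k] / [(1+i)^n − 1].
(1+0.0068750)^60 = 1.50845884 and (1+0.0068750)^14 = 1.10067172, so the balance is 33,500 × (1.50845884 − 1.10067172) / (1.50845884 − 1) = $26,867.21.

$26,867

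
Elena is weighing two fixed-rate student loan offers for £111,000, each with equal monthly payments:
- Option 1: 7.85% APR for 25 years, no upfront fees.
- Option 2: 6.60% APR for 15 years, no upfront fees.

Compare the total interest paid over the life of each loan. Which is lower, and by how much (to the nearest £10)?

Option 1: monthly rate = 7.85%/12 = 0.0065417; payment = 111,000 × 0.0065417 / (1 − (1+0.0065417)^−300) = £845.72.
Total interest on Option 1 = 300 × £845.72 − £111,000 = £142,716.00.
Option 2: monthly rate = 6.6%/12 = 0.0055000; payment = 111,000 × 0.0055000 / (1 − (1+0.0055000)^−180) = £973.04.
Total interest on Option 2 = 180 × £973.04 − £111,000 = £64,147.20.
Option 2 is lower by £78,568.80.

Option 2 by £78,570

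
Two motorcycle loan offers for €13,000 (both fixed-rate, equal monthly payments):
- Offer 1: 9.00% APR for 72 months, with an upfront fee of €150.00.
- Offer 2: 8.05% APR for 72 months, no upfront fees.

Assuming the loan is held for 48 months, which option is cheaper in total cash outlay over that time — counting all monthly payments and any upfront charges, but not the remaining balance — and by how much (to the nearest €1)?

Offer 2 by €442

Offer 1: monthly rate = 9%/12 = 0.0075000; payment = 13,000 × 0.0075000 / (1 − (1+0.0075000)^−72) = €234.33.
Offer 2: monthly rate = 8.05%/12 = 0.0067083; payment = 13,000 × 0.0067083 / (1 − (1+0.0067083)^−72) = €228.25.
Over 48 months: Offer 1 costs 48 × €234.33 + €150.00 = €11,397.84; Offer 2 costs 48 × €228.25 = €10,956.00.
Offer 2 is cheaper by €11,397.84 − €10,956.00 = €441.84.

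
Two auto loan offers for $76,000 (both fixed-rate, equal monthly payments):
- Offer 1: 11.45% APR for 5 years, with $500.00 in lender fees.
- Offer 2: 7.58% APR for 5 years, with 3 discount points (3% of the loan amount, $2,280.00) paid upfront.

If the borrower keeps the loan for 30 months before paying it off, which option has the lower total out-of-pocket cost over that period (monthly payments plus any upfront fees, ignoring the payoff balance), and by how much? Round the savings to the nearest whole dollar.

Offer 2 by $2,533

Offer 1: monthly rate = 11.45%/12 = 0.0095417; payment = 76,000 × 0.0095417 / (1 − (1+0.0095417)^−60) = $1,669.53.
Offer 2: monthly rate = 7.58%/12 = 0.0063167; payment = 76,000 × 0.0063167 / (1 − (1+0.0063167)^−60) = $1,525.77.
Over 30 months: Offer 1 costs 30 × $1,669.53 + $500.00 = $50,585.90; Offer 2 costs 30 × $1,525.77 + $2,280.00 = $48,053.10.
Offer 2 is cheaper by $50,585.90 − $48,053.10 = $2,532.80.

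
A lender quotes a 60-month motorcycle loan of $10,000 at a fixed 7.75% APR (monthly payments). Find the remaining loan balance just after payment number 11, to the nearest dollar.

With monthly rate i = 7.75%/12 = 0.0064583, the balance after k of n payments is P · [(1+i)^n − (1+i)^k] / [(1+i)^n − 1].
(1+0.0064583)^60 = 1.47145846 and (1+0.0064583)^11 = 1.07338075, so the balance is 10,000 × (1.47145846 − 1.07338075) / (1.47145846 − 1) = $8,443.54.

$8,444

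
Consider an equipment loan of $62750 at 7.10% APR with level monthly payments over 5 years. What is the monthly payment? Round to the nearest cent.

$1,245.49

Monthly rate = 7.1%/12 = 0.0059167; payment = 62,750 × 0.0059167 / (1 − (1+0.0059167)^−60) = $1,245.49.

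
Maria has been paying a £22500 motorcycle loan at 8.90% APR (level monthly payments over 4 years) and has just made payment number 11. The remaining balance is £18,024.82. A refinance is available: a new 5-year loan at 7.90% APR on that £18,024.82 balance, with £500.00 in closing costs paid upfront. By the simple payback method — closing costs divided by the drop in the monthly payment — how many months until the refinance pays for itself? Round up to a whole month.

3 months

Current payment = 22,500 × 8.9%/12 / (1 − (1+0.0074167)^−48) = £558.85.
Refinanced payment = 18,024.82 × 0.0065833 / (1 − (1+0.0065833)^−60) = £364.62.
Monthly savings = £558.85 − £364.62 = £194.23.
Break-even = £500.00 / £194.23 = 2.57 → 3 months.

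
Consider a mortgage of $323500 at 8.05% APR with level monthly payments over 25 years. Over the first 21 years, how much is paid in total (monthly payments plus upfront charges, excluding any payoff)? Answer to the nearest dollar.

$631,903

Monthly rate = 8.05%/12 = 0.0067083; payment = 323,500 × 0.0067083 / (1 − (1+0.0067083)^−300) = $2,507.55.
Total outlay = 252 × $2,507.55 = $631,902.60.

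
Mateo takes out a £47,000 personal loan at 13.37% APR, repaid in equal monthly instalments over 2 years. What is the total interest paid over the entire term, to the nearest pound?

£6,823

Monthly rate = 13.37%/12 = 0.0111417; payment = 47,000 × 0.0111417 / (1 − (1+0.0111417)^−24) = £2,242.64.
Total paid = 24 × £2,242.64 = £53,823.36; interest = £53,823.36 − £47,000 = £6,823.36.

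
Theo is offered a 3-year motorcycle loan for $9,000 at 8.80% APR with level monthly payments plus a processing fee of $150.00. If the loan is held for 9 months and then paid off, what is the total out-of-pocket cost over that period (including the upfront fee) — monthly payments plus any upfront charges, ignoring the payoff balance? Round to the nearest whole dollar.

At 8.80% the monthly rate is 0.0073333, so the payment is 9,000 × 0.0073333 / (1 − 1.0073333^−36) = $285.36.
Total outlay = 9 × $285.36 + $150.00 = $2,718.24.

$2,718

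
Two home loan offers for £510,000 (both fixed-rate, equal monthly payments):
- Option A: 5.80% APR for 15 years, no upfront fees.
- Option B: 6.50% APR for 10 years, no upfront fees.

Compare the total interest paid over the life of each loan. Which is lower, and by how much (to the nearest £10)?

Option B by £69,860

Option A: monthly rate = 5.8%/12 = 0.0048333; payment = 510,000 × 0.0048333 / (1 − (1+0.0048333)^−180) = £4,248.76.
Total interest on Option A = 180 × £4,248.76 − £510,000 = £254,776.80.
Option B: at 6.50% the monthly rate is 0.0054167, so the payment is 510,000 × 0.0054167 / (1 − 1.0054167^−120) = £5,790.95.
Total interest on Option B = 120 × £5,790.95 − £510,000 = £184,914.00.
Option B is lower by £69,862.80.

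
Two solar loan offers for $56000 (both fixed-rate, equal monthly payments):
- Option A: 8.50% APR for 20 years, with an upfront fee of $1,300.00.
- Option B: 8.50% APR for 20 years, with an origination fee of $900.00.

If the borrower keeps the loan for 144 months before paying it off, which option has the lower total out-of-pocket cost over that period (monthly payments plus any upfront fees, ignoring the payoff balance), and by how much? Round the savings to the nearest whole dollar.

Option B by $400

Option A: at 8.50% the monthly rate is 0.0070833, so the payment is 56,000 × 0.0070833 / (1 − 1.0070833^−240) = $485.98.
Option B: at 8.50% the monthly rate is 0.0070833, so the payment is 56,000 × 0.0070833 / (1 − 1.0070833^−240) = $485.98.
Over 144 months: Option A costs 144 × $485.98 + $1,300.00 = $71,281.12; Option B costs 144 × $485.98 + $900.00 = $70,881.12.
Option B is cheaper by $71,281.12 − $70,881.12 = $400.00.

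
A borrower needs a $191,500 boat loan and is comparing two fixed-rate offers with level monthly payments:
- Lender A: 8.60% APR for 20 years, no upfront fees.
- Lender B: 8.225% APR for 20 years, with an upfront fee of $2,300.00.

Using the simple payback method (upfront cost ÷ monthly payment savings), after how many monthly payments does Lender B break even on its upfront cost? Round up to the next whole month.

51 months

Lender A: monthly rate = 8.6%/12 = 0.0071667; payment = 191,500 × 0.0071667 / (1 − (1+0.0071667)^−240) = $1,674.02.
Lender B: at 8.225% the monthly rate is 0.0068542, so the payment is 191,500 × 0.0068542 / (1 − 1.0068542^−240) = $1,628.70.
Monthly savings = $1,674.02 − $1,628.70 = $45.32.
Break-even = $2,300.00 / $45.32 = 50.75 → 51 months.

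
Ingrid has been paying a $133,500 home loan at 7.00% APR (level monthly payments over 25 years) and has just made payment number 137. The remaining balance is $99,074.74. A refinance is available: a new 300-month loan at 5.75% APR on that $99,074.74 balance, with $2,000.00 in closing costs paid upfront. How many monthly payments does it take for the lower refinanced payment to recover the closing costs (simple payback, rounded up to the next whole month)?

Current payment = 133,500 × 7%/12 / (1 − (1+0.0058333)^−300) = $943.55.
Refinanced payment = 99,074.74 × 0.0047917 / (1 − (1+0.0047917)^−300) = $623.29.
Monthly savings = $943.55 − $623.29 = $320.26.
Break-even = $2,000.00 / $320.26 = 6.24 → 7 months.

7 months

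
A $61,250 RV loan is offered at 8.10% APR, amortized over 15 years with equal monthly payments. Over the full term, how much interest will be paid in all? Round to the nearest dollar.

At 8.10% the monthly rate is 0.0067500, so the payment is 61,250 × 0.0067500 / (1 − 1.0067500^−180) = $588.88.
Total paid = 180 × $588.88 = $105,998.40; interest = $105,998.40 − $61,250 = $44,748.40.

$44,748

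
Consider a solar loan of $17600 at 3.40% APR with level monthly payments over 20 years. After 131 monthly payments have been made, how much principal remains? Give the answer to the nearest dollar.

$9,476

With monthly rate i = 3.4%/12 = 0.0028333, the balance after k of n payments is P · [(1+i)^n − (1+i)^k] / [(1+i)^n − 1].
(1+0.0028333)^240 = 1.97198073 and (1+0.0028333)^131 = 1.44866412, so the balance is 17,600 × (1.97198073 − 1.44866412) / (1.97198073 − 1) = $9,475.88.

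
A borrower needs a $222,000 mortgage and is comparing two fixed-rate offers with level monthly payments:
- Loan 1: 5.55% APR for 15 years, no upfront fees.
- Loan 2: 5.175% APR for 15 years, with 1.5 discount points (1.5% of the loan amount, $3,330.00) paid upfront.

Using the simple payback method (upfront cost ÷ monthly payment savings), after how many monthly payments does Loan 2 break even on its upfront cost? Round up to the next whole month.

76 months

Loan 1: monthly rate = 5.55%/12 = 0.0046250; payment = 222,000 × 0.0046250 / (1 − (1+0.0046250)^−180) = $1,819.82.
Loan 2: at 5.175% the monthly rate is 0.0043125, so the payment is 222,000 × 0.0043125 / (1 − 1.0043125^−180) = $1,775.87.
Monthly savings = $1,819.82 − $1,775.87 = $43.95.
Break-even = $3,330.00 / $43.95 = 75.77 → 76 months.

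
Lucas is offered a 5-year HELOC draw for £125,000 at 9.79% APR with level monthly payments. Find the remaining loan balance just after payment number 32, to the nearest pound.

£65,921

With monthly rate i = 9.79%/12 = 0.0081583, the balance after k of n payments is P · [(1+i)^n − (1+i)^k] / [(1+i)^n − 1].
(1+0.0081583)^60 = 1.62826339 and (1+0.0081583)^32 = 1.29693980, so the balance is 125,000 × (1.62826339 − 1.29693980) / (1.62826339 − 1) = £65,920.52.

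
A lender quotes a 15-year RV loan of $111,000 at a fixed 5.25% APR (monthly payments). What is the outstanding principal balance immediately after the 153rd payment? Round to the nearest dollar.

$22,677

With monthly rate i = 5.25%/12 = 0.0043750, the balance after k of n payments is P · [(1+i)^n − (1+i)^k] / [(1+i)^n − 1].
(1+0.0043750)^180 = 2.19412285 and (1+0.0043750)^153 = 1.95016698, so the balance is 111,000 × (2.19412285 − 1.95016698) / (2.19412285 − 1) = $22,676.98.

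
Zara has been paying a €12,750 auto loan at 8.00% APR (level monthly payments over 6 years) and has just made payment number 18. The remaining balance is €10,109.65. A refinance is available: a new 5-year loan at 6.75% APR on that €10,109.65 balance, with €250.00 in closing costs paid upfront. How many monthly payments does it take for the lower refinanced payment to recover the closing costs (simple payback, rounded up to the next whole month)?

Current payment = 12,750 × 8%/12 / (1 − (1+0.0066667)^−72) = €223.55.
Refinanced payment = 10,109.65 × 0.0056250 / (1 − (1+0.0056250)^−60) = €198.99.
Monthly savings = €223.55 − €198.99 = €24.56.
Break-even = €250.00 / €24.56 = 10.18 → 11 months.

11 months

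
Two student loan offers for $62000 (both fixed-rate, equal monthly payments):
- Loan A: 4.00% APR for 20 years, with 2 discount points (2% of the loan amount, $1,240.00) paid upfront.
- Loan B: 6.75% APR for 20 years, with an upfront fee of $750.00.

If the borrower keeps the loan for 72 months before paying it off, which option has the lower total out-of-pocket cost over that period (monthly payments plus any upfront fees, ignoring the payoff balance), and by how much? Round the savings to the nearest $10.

Loan A: at 4.00% the monthly rate is 0.0033333, so the payment is 62,000 × 0.0033333 / (1 − 1.0033333^−240) = $375.71.
Loan B: monthly rate = 6.75%/12 = 0.0056250; payment = 62,000 × 0.0056250 / (1 − (1+0.0056250)^−240) = $471.43.
Over 72 months: Loan A costs 72 × $375.71 + $1,240.00 = $28,291.12; Loan B costs 72 × $471.43 + $750.00 = $34,692.96.
Loan A is cheaper by $34,692.96 − $28,291.12 = $6,401.84.

Loan A by $6,400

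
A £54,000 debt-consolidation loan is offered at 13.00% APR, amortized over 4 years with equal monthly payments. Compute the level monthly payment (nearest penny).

£1,448.68

At 13.00% the monthly rate is 0.0108333, so the payment is 54,000 × 0.0108333 / (1 − 1.0108333^−48) = £1,448.68.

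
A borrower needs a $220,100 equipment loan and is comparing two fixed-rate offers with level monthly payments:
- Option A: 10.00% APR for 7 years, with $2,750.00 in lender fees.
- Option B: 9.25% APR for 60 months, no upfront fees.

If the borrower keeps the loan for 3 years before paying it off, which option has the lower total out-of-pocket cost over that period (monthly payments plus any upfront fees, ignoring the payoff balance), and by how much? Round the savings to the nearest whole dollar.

Option A by $31,153

Option A: at 10.00% the monthly rate is 0.0083333, so the payment is 220,100 × 0.0083333 / (1 − 1.0083333^−84) = $3,653.92.
Option B: monthly rate = 9.25%/12 = 0.0077083; payment = 220,100 × 0.0077083 / (1 − (1+0.0077083)^−60) = $4,595.67.
Over 36 months: Option A costs 36 × $3,653.92 + $2,750.00 = $134,291.12; Option B costs 36 × $4,595.67 = $165,444.12.
Option A is cheaper by $165,444.12 − $134,291.12 = $31,153.00.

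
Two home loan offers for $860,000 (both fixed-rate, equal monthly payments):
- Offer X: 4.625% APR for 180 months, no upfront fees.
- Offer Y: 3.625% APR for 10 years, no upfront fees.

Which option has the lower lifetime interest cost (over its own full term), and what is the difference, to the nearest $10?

Offer X: at 4.625% the monthly rate is 0.0038542, so the payment is 860,000 × 0.0038542 / (1 − 1.0038542^−180) = $6,634.02.
Total interest on Offer X = 180 × $6,634.02 − $860,000 = $334,123.60.
Offer Y: at 3.625% the monthly rate is 0.0030208, so the payment is 860,000 × 0.0030208 / (1 − 1.0030208^−120) = $8,554.63.
Total interest on Offer Y = 120 × $8,554.63 − $860,000 = $166,555.60.
Offer Y is lower by $167,568.00.

Offer Y by $167,570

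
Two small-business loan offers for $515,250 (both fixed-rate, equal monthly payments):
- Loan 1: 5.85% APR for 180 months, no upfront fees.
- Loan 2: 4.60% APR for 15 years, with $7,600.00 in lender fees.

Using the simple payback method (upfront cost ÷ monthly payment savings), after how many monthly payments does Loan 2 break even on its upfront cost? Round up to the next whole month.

Loan 1: monthly rate = 5.85%/12 = 0.0048750; payment = 515,250 × 0.0048750 / (1 − (1+0.0048750)^−180) = $4,306.33.
Loan 2: at 4.60% the monthly rate is 0.0038333, so the payment is 515,250 × 0.0038333 / (1 − 1.0038333^−180) = $3,968.01.
Monthly savings = $4,306.33 − $3,968.01 = $338.32.
Break-even = $7,600.00 / $338.32 = 22.46 → 23 months.

23 months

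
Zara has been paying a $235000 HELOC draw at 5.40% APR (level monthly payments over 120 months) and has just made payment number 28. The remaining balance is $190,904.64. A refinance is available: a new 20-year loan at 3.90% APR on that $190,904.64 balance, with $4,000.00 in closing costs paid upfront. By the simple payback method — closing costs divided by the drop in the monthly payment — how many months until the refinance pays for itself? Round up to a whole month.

Current payment = 235,000 × 5.4%/12 / (1 − (1+0.0045000)^−120) = $2,538.74.
Refinanced payment = 190,904.64 × 0.0032500 / (1 − (1+0.0032500)^−240) = $1,146.81.
Monthly savings = $2,538.74 − $1,146.81 = $1,391.93.
Break-even = $4,000.00 / $1,391.93 = 2.87 → 3 months.

3 months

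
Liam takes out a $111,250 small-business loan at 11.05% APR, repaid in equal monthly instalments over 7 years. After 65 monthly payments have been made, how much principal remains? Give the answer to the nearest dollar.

$33,115

With monthly rate i = 11.05%/12 = 0.0092083, the balance after k of n payments is P · [(1+i)^n − (1+i)^k] / [(1+i)^n − 1].
(1+0.0092083)^84 = 2.15968071 and (1+0.0092083)^65 = 1.81448682, so the balance is 111,250 × (2.15968071 − 1.81448682) / (2.15968071 − 1) = $33,114.99.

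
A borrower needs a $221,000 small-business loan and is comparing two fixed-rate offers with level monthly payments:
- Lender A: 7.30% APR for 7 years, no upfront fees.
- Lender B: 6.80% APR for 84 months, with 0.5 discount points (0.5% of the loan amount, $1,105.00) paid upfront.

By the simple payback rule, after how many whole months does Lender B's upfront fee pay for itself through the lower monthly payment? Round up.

21 months

Lender A: at 7.30% the monthly rate is 0.0060833, so the payment is 221,000 × 0.0060833 / (1 − 1.0060833^−84) = $3,367.99.
Lender B: monthly rate = 6.8%/12 = 0.0056667; payment = 221,000 × 0.0056667 / (1 − (1+0.0056667)^−84) = $3,313.92.
Monthly savings = $3,367.99 − $3,313.92 = $54.07.
Break-even = $1,105.00 / $54.07 = 20.44 → 21 months.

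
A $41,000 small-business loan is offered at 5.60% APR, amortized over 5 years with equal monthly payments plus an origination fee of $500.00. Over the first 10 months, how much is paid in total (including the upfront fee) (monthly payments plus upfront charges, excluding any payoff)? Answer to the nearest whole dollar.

At 5.60% the monthly rate is 0.0046667, so the payment is 41,000 × 0.0046667 / (1 − 1.0046667^−60) = $785.04.
Total outlay = 10 × $785.04 + $500.00 = $8,350.40.

$8,350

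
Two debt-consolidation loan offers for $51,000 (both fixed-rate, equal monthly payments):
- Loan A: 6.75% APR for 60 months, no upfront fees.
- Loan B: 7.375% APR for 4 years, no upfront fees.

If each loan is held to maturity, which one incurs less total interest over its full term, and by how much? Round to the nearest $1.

Loan A: monthly rate = 6.75%/12 = 0.0056250; payment = 51,000 × 0.0056250 / (1 − (1+0.0056250)^−60) = $1,003.86.
Total interest on Loan A = 60 × $1,003.86 − $51,000 = $9,231.60.
Loan B: at 7.375% the monthly rate is 0.0061458, so the payment is 51,000 × 0.0061458 / (1 − 1.0061458^−48) = $1,230.15.
Total interest on Loan B = 48 × $1,230.15 − $51,000 = $8,047.20.
Loan B is lower by $1,184.40.

Loan B by $1,184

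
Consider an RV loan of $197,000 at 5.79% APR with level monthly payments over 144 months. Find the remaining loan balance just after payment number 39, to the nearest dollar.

$156,318

With monthly rate i = 5.79%/12 = 0.0048250, the balance after k of n payments is P · [(1+i)^n − (1+i)^k] / [(1+i)^n − 1].
(1+0.0048250)^144 = 1.99996397 and (1+0.0048250)^39 = 1.20649864, so the balance is 197,000 × (1.99996397 − 1.20649864) / (1.99996397 − 1) = $156,318.30.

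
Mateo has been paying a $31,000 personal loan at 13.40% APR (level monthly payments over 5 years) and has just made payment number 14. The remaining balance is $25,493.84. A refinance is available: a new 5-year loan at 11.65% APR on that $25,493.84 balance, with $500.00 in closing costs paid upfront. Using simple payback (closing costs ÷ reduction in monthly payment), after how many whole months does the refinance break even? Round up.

Current payment = 31,000 × 13.4%/12 / (1 − (1+0.0111667)^−60) = $711.71.
Refinanced payment = 25,493.84 × 0.0097083 / (1 − (1+0.0097083)^−60) = $562.60.
Monthly savings = $711.71 − $562.60 = $149.11.
Break-even = $500.00 / $149.11 = 3.35 → 4 months.

4 months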